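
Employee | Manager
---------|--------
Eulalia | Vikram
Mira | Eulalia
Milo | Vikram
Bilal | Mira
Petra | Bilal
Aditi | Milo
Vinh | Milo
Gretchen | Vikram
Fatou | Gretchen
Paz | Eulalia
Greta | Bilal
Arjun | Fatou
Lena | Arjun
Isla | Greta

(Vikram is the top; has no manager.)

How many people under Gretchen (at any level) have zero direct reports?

1

The only person in Gretchen's organization with no one reporting to them is Lena. That is 1.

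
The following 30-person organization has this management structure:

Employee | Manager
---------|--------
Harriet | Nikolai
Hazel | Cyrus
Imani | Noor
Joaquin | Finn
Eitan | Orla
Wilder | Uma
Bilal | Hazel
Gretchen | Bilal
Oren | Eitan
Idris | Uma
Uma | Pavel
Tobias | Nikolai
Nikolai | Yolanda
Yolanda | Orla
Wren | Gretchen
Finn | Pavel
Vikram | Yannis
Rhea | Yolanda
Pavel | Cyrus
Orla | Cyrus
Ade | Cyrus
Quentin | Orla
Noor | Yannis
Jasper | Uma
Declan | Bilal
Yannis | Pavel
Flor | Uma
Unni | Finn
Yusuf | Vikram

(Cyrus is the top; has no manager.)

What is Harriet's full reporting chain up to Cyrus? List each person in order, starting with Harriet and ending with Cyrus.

Harriet reports to Nikolai. Nikolai reports to Yolanda. Yolanda reports to Orla. Orla reports to Cyrus. Cyrus is at the top.

Harriet -> Nikolai -> Yolanda -> Orla -> Cyrus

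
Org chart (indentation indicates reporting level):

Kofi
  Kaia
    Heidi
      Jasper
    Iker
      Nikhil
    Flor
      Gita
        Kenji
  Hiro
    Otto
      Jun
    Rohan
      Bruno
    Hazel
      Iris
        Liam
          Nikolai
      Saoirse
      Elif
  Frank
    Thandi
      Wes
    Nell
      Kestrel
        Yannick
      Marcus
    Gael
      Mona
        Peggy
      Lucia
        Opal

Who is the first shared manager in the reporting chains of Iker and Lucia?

Kofi

Iker's chain of managers is Kaia, Kofi. Lucia's chain of managers is Gael, Frank, Kofi. The first manager that appears in both chains is Kofi.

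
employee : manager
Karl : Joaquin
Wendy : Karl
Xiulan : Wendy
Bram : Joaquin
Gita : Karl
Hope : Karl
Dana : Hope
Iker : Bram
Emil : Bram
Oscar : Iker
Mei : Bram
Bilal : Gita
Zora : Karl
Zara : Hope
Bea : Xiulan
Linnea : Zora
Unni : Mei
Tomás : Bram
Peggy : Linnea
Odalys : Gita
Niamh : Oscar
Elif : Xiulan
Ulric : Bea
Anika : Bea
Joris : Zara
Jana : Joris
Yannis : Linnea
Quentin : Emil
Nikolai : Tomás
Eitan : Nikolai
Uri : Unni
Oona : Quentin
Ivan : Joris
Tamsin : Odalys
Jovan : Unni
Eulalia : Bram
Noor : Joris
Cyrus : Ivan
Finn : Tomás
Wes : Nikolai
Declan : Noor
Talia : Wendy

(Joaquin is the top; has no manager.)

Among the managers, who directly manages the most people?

Bram

Direct-report counts: Joaquin has 2; Bram has 5; Tomás has 2; Nikolai has 2; Mei has 1; Unni has 2; Emil has 1; Quentin has 1; Iker has 1; Oscar has 1; Karl has 4; Zora has 1; Linnea has 2; Hope has 2; Zara has 1; Joris has 3; Noor has 1; Ivan has 1; Gita has 2; Odalys has 1; Wendy has 2; Xiulan has 2; Bea has 2. The largest is 5, held by Bram.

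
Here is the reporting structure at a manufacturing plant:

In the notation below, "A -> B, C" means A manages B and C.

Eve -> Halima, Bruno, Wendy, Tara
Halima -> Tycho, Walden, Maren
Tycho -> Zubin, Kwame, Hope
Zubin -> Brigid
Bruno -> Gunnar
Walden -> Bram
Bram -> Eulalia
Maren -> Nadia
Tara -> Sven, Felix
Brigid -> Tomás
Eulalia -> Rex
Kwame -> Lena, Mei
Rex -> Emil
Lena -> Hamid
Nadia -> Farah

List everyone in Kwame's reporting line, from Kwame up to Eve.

Kwame reports to Tycho. Tycho reports to Halima. Halima reports to Eve. Eve is at the top.

Kwame -> Tycho -> Halima -> Eve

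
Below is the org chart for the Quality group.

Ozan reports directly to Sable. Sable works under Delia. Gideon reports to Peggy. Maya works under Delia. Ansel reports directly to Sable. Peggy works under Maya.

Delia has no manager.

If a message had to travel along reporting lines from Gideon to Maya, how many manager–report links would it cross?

Gideon is in Maya's organization: the chain from Gideon up to Maya is Gideon → Peggy → Maya, which is 2 links.

2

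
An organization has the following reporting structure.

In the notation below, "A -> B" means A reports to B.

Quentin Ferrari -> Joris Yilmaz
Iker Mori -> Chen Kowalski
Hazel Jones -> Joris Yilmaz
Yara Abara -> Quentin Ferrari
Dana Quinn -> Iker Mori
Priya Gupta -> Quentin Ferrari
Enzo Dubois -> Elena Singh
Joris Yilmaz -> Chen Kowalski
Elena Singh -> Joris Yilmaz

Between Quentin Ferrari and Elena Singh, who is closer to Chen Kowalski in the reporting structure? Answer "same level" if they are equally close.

same level

Both Quentin Ferrari and Elena Singh are 2 levels below Chen Kowalski.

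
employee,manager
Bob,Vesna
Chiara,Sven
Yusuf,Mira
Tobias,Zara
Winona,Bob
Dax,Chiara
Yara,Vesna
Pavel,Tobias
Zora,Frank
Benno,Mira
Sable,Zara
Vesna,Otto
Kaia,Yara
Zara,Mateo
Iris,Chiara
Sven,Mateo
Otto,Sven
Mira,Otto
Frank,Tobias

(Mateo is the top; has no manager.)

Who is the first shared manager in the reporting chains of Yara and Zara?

Yara's chain of managers is Vesna, Otto, Sven, Mateo. Zara's chain of managers is Mateo. The first manager that appears in both chains is Mateo.

Mateo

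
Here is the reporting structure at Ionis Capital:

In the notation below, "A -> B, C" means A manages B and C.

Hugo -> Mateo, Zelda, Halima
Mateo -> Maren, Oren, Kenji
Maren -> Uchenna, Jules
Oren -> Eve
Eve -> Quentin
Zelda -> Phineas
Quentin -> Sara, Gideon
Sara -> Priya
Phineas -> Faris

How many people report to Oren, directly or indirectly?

Oren directly manages Eve. Under Eve: Quentin, Gideon, Sara, Priya (4). That's 5 in total.

5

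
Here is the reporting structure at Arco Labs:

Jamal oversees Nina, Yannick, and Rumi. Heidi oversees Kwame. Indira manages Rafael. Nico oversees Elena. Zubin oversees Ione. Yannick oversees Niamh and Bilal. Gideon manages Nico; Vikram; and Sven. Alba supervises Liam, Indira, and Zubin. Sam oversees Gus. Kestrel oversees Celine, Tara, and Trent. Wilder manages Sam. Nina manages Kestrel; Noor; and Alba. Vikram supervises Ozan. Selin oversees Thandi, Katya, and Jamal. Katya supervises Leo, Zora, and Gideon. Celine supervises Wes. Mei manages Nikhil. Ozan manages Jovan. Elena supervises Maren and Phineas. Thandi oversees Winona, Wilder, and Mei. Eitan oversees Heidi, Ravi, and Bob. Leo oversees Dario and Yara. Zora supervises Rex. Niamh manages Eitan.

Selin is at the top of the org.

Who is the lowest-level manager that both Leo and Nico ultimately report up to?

Leo's chain of managers is Katya, Selin. Nico's chain of managers is Gideon, Katya, Selin. The first manager that appears in both chains is Katya.

Katya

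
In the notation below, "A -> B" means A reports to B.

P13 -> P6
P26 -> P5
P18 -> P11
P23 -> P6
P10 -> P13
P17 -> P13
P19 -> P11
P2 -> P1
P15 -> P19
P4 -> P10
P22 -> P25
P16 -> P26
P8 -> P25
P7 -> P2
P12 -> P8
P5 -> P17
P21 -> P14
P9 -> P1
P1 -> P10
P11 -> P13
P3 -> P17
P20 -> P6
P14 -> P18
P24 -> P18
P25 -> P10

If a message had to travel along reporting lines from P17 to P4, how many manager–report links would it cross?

3

P17 is 1 level below P13, and P4 is 2 levels below P13 (their lowest common manager). The shortest path runs up from P17 to P13 and back down to P4: 1 + 2 = 3 links.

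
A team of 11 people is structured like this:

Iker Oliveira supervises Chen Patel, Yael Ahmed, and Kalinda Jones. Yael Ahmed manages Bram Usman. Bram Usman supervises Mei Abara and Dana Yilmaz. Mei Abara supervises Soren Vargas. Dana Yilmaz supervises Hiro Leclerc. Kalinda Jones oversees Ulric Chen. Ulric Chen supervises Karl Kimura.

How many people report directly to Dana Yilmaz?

Dana Yilmaz directly manages Hiro Leclerc. That is 1 direct report.

1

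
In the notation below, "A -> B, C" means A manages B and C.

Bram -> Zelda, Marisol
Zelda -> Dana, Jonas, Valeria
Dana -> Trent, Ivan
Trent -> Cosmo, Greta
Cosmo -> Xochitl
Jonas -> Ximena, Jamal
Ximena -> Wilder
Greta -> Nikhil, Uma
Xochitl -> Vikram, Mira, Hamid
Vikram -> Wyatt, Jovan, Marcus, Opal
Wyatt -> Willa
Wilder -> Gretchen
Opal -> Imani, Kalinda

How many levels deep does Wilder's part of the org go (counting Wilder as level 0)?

The longest chain under Wilder runs Wilder → Gretchen, which is 1 level below Wilder.

1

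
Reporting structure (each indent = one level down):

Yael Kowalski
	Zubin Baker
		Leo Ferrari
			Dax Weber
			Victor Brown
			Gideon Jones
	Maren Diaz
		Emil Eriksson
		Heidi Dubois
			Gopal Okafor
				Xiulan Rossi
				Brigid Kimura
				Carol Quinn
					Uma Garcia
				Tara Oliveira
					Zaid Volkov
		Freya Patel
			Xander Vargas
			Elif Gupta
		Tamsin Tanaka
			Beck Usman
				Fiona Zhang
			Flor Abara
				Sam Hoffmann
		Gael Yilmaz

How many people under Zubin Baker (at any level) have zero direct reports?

3

The people in Zubin Baker's organization with no one reporting to them are Gideon Jones, Victor Brown, Dax Weber. That is 3.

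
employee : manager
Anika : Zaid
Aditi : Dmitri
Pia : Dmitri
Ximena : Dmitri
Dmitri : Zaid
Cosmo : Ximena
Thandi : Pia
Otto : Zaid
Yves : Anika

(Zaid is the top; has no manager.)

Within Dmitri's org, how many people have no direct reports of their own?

3

The people in Dmitri's organization with no one reporting to them are Aditi, Cosmo, Thandi. That is 3.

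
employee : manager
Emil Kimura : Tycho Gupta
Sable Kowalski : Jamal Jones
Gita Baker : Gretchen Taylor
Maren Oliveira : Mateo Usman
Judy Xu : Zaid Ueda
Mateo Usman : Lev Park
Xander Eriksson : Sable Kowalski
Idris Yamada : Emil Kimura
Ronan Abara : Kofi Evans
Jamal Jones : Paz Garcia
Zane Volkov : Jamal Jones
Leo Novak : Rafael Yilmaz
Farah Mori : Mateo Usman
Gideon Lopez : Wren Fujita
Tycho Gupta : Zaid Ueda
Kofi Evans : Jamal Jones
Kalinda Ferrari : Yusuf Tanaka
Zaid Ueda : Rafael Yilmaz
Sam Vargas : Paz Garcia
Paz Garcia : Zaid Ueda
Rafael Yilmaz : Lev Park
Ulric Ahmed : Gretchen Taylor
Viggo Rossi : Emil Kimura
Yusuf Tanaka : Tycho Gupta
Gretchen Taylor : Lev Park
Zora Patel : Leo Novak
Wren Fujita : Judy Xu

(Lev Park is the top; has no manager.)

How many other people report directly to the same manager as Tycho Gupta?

2

Tycho Gupta reports to Zaid Ueda. Zaid Ueda's other direct reports are Paz Garcia, Judy Xu — 2 peers.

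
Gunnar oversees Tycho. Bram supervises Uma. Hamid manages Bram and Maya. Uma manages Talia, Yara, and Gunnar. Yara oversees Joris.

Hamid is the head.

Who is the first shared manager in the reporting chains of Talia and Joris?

Uma

Talia's chain of managers is Uma, Bram, Hamid. Joris's chain of managers is Yara, Uma, Bram, Hamid. The first manager that appears in both chains is Uma.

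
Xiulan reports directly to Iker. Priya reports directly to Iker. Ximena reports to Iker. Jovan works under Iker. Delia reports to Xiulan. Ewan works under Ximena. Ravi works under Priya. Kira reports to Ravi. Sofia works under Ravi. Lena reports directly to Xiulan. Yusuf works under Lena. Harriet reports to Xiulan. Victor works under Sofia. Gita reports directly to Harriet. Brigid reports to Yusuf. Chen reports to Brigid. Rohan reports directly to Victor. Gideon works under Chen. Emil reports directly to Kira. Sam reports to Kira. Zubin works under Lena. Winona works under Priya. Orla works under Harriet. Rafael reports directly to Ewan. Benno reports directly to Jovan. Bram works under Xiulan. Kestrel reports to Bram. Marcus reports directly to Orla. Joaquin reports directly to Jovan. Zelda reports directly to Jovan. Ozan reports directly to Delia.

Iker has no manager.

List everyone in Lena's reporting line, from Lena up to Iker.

Lena reports to Xiulan. Xiulan reports to Iker. Iker is at the top.

Lena -> Xiulan -> Iker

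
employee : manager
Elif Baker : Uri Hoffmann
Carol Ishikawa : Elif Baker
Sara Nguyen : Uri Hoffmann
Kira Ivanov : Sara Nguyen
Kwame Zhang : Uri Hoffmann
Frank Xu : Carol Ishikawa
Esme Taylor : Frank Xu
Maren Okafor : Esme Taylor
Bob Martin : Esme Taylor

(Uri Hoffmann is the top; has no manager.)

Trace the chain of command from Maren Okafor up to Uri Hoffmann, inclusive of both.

Maren Okafor reports to Esme Taylor. Esme Taylor reports to Frank Xu. Frank Xu reports to Carol Ishikawa. Carol Ishikawa reports to Elif Baker. Elif Baker reports to Uri Hoffmann. Uri Hoffmann is at the top.

Maren Okafor -> Esme Taylor -> Frank Xu -> Carol Ishikawa -> Elif Baker -> Uri Hoffmann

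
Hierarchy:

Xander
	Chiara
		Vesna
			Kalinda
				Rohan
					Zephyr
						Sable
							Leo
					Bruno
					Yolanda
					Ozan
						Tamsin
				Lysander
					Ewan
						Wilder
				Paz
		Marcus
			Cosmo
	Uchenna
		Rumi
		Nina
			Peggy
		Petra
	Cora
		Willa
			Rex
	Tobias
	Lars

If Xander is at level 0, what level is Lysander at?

4

Chain from Lysander up to Xander: Lysander → Kalinda → Vesna → Chiara → Xander. That is 4 steps up, so Lysander is 4 levels below Xander.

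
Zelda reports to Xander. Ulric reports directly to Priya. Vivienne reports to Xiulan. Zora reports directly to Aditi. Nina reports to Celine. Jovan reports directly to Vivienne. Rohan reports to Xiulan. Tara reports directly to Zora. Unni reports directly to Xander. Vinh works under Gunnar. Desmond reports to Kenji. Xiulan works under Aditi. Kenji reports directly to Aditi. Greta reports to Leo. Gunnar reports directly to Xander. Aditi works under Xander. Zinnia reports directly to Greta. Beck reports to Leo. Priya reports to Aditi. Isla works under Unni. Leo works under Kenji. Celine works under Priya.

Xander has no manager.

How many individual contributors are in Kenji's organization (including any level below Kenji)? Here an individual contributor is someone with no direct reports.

The people in Kenji's organization with no one reporting to them are Desmond, Beck, Zinnia. That is 3.

3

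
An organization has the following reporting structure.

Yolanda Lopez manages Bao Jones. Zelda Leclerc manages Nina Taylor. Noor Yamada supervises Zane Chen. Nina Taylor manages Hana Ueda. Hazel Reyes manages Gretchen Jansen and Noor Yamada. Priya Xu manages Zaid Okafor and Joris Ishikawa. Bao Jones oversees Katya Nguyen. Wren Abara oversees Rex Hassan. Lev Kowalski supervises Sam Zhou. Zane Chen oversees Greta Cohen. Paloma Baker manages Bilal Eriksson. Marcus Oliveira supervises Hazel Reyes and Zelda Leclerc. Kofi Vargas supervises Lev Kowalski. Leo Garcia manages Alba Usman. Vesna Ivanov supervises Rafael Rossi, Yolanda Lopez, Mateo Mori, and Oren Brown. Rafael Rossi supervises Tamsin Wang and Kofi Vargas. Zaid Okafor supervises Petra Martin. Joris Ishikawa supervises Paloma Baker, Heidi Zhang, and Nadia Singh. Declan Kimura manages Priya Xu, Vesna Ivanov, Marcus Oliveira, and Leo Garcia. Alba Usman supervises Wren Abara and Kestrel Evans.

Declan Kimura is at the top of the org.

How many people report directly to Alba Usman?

2

Alba Usman directly manages Wren Abara, Kestrel Evans. That is 2 direct reports.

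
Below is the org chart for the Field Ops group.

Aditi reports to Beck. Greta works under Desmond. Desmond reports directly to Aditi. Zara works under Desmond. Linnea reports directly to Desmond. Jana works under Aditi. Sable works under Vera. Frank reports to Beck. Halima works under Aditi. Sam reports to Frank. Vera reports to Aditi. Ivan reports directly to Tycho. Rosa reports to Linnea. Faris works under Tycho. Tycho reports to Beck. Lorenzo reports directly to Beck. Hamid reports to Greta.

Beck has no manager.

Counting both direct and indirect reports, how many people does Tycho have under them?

Tycho directly manages Faris, Ivan. Faris has no reports. Ivan has no reports. So Tycho's organization is 2 direct reports plus everyone under them: 1 + 1 = 2.

2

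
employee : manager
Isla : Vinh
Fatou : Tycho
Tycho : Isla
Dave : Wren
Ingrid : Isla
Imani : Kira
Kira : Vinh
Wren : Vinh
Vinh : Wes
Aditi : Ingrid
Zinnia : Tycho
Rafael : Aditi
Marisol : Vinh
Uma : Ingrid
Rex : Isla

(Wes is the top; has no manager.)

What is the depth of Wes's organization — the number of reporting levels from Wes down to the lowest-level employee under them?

5

The longest chain under Wes runs Wes → Vinh → Isla → Ingrid → Aditi → Rafael, which is 5 levels below Wes.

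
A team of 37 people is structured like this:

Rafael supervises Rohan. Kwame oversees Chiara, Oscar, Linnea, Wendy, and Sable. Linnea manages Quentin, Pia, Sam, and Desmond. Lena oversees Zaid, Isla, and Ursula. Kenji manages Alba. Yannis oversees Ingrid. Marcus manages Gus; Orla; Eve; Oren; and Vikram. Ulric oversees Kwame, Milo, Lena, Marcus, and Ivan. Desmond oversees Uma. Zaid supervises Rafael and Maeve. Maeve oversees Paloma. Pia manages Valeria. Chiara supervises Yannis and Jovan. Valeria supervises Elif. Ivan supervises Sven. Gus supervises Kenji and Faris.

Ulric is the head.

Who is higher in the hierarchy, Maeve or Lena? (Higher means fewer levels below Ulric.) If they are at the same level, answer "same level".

Maeve is 3 levels below Ulric; Lena is 1. Lena is higher.

Lena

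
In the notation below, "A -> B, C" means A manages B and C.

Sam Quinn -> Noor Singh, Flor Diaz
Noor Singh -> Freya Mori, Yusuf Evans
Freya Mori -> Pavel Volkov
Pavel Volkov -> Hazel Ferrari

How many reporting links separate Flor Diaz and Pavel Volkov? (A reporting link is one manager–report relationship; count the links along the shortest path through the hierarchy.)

4

Flor Diaz is 1 level below Sam Quinn, and Pavel Volkov is 3 levels below Sam Quinn (their lowest common manager). The shortest path runs up from Flor Diaz to Sam Quinn and back down to Pavel Volkov: 1 + 3 = 4 links.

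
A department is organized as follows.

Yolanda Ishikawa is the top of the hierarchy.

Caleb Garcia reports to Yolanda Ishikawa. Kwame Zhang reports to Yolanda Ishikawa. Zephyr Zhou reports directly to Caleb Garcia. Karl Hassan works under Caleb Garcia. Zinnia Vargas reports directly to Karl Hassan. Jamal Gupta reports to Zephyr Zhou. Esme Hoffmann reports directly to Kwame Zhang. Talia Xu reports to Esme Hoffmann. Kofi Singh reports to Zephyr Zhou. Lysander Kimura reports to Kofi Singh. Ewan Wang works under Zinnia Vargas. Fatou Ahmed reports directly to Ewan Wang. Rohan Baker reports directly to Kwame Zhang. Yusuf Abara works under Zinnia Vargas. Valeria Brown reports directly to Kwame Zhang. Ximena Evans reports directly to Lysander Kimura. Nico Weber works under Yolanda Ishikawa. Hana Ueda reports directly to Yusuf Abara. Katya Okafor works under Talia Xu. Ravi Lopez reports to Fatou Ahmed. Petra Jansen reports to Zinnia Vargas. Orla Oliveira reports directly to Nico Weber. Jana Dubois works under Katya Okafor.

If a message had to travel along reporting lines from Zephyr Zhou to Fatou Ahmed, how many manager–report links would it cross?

Zephyr Zhou is 1 level below Caleb Garcia, and Fatou Ahmed is 4 levels below Caleb Garcia (their lowest common manager). The shortest path runs up from Zephyr Zhou to Caleb Garcia and back down to Fatou Ahmed: 1 + 4 = 5 links.

5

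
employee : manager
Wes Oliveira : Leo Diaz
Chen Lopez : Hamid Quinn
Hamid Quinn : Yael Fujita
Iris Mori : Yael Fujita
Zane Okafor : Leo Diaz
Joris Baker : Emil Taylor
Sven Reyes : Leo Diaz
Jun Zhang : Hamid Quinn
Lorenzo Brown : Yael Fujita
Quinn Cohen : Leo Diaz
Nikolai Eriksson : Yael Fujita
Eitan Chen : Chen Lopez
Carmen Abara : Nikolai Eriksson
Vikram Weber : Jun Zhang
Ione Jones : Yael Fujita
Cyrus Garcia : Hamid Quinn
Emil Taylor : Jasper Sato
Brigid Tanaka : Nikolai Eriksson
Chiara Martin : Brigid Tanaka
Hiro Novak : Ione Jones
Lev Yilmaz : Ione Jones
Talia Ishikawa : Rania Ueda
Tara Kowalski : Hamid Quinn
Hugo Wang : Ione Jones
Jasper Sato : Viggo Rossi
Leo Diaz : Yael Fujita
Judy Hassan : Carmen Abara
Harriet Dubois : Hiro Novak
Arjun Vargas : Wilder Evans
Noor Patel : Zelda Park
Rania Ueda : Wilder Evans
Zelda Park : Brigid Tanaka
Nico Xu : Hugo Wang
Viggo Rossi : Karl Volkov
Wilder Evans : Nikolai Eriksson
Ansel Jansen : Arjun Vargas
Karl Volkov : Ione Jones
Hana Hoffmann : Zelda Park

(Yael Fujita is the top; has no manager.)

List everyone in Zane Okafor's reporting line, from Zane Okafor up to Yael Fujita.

Zane Okafor reports to Leo Diaz. Leo Diaz reports to Yael Fujita. Yael Fujita is at the top.

Zane Okafor -> Leo Diaz -> Yael Fujita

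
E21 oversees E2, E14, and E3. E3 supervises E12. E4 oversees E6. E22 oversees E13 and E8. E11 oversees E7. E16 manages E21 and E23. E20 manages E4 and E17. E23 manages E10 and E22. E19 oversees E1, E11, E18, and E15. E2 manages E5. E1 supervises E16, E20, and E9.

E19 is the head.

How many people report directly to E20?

2

E20 directly manages E4, E17. That is 2 direct reports.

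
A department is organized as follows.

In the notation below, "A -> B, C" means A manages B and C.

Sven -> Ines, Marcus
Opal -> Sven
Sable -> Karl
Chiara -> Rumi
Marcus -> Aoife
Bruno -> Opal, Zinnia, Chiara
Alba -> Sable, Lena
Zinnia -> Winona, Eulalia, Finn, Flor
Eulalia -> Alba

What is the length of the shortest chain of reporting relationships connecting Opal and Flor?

Opal is 1 level below Bruno, and Flor is 2 levels below Bruno (their lowest common manager). The shortest path runs up from Opal to Bruno and back down to Flor: 1 + 2 = 3 links.

3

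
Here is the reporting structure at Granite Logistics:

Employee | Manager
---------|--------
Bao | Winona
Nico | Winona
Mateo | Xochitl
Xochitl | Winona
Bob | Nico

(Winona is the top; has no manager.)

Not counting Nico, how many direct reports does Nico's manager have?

2

Nico reports to Winona. Winona's other direct reports are Xochitl, Bao — 2 peers.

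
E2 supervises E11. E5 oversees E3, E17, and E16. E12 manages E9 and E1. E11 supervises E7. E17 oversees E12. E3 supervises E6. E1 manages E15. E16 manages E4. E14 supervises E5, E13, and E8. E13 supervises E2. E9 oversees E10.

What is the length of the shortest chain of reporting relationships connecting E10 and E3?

5

E10 is 4 levels below E5, and E3 is 1 level below E5 (their lowest common manager). The shortest path runs up from E10 to E5 and back down to E3: 4 + 1 = 5 links.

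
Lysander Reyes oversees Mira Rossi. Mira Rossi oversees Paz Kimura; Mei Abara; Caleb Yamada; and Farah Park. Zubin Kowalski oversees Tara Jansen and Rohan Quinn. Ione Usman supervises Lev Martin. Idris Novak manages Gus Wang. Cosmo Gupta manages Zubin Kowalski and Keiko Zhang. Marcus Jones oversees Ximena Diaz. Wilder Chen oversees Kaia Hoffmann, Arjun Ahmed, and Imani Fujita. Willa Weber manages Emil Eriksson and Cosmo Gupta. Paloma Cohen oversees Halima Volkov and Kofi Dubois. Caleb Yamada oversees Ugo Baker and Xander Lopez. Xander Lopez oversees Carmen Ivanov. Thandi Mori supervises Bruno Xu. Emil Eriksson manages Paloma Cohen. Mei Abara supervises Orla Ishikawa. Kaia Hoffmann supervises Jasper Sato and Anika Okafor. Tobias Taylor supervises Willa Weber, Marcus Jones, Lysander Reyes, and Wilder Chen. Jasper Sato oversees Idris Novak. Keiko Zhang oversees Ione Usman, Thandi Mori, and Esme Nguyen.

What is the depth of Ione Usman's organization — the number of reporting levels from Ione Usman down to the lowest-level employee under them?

1

The longest chain under Ione Usman runs Ione Usman → Lev Martin, which is 1 level below Ione Usman.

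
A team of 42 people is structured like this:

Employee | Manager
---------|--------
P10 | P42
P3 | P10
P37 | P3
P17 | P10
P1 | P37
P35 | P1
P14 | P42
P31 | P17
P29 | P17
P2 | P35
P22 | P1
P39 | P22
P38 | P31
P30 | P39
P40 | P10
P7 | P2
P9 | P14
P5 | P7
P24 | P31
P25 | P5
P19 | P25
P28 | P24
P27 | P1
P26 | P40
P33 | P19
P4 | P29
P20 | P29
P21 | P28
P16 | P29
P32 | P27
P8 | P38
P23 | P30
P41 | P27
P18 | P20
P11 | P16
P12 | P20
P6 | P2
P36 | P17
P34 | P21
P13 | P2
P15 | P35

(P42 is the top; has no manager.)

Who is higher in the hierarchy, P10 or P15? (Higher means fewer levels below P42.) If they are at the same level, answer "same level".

P10 is 1 level below P42; P15 is 6. P10 is higher.

P10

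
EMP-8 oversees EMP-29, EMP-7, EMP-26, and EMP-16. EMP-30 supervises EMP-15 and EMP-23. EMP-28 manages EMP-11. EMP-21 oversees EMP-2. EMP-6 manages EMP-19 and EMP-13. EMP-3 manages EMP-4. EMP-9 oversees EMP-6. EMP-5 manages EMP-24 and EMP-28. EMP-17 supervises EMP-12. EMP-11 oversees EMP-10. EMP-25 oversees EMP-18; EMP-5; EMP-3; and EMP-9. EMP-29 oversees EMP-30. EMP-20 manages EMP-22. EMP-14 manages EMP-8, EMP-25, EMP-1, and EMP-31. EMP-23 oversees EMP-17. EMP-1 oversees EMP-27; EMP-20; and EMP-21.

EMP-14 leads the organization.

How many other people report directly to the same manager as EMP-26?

3

EMP-26 reports to EMP-8. EMP-8's other direct reports are EMP-29, EMP-7, EMP-16 — 3 peers.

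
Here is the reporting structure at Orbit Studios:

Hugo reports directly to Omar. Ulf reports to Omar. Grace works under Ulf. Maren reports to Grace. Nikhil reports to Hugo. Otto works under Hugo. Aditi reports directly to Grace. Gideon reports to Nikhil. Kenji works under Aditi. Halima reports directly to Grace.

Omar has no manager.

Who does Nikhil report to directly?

Hugo

Nikhil reports directly to Hugo.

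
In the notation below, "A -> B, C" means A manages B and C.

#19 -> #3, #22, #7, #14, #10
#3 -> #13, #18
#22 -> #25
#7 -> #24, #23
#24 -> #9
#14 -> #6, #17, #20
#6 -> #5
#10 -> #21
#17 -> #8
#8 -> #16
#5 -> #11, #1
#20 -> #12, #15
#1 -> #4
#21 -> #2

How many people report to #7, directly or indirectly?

3

#7 directly manages #24, #23. Under #24: #9 (1). #23 has no reports. So #7's organization is 2 direct reports plus everyone under them: 2 + 1 = 3.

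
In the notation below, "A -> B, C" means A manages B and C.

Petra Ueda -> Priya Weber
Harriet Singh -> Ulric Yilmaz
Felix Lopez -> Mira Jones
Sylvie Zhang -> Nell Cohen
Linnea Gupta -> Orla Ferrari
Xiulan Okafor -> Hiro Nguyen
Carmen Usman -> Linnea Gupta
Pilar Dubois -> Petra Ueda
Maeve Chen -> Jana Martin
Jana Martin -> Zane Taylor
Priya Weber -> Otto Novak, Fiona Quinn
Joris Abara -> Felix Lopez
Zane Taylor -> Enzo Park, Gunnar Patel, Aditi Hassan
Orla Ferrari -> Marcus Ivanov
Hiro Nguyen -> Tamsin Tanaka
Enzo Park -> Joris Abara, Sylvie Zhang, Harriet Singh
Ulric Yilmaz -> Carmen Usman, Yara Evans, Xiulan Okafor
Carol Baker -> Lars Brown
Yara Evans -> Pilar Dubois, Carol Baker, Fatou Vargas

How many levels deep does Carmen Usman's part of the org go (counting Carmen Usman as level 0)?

3

The longest chain under Carmen Usman runs Carmen Usman → Linnea Gupta → Orla Ferrari → Marcus Ivanov, which is 3 levels below Carmen Usman.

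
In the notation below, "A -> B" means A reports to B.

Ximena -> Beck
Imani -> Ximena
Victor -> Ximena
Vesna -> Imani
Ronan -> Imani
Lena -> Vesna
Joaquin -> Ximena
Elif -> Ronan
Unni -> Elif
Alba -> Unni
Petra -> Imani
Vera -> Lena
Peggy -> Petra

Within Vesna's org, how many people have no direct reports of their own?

1

The only person in Vesna's organization with no one reporting to them is Vera. That is 1.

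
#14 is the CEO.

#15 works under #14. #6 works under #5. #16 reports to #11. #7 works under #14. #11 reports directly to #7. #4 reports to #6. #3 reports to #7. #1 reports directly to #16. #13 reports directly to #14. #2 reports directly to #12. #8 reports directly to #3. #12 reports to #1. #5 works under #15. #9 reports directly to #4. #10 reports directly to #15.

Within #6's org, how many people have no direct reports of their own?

The only person in #6's organization with no one reporting to them is #9. That is 1.

1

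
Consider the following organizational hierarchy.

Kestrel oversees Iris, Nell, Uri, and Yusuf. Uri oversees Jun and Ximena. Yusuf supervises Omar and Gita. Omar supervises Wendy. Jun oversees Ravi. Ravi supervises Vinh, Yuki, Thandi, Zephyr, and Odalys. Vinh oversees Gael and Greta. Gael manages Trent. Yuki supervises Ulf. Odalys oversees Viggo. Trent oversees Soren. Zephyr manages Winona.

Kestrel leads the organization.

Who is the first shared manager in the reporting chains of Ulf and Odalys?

Ulf's chain of managers is Yuki, Ravi, Jun, Uri, Kestrel. Odalys's chain of managers is Ravi, Jun, Uri, Kestrel. The first manager that appears in both chains is Ravi.

Ravi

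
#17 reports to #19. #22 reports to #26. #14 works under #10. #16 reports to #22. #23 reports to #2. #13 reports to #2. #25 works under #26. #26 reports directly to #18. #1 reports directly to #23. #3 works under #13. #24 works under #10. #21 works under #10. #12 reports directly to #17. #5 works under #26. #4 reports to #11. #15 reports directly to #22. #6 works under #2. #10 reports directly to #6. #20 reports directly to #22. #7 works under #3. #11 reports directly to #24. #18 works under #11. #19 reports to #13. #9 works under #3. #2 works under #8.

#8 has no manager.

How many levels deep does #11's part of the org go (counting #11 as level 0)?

The longest chain under #11 runs #11 → #18 → #26 → #22 → #16, which is 4 levels below #11.

4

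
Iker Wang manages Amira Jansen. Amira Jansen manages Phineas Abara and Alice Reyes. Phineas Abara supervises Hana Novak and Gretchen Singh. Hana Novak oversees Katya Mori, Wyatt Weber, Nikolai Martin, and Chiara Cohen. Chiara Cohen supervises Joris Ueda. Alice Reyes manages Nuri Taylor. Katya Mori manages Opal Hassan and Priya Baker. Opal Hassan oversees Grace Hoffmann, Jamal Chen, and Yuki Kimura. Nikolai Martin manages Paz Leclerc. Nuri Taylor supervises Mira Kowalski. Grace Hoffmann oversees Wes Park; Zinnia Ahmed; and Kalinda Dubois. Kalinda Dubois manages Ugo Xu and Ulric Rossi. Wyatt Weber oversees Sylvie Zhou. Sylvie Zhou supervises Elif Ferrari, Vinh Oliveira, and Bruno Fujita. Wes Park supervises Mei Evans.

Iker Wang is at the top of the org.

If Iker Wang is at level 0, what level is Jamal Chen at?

Chain from Jamal Chen up to Iker Wang: Jamal Chen → Opal Hassan → Katya Mori → Hana Novak → Phineas Abara → Amira Jansen → Iker Wang. That is 6 steps up, so Jamal Chen is 6 levels below Iker Wang.

6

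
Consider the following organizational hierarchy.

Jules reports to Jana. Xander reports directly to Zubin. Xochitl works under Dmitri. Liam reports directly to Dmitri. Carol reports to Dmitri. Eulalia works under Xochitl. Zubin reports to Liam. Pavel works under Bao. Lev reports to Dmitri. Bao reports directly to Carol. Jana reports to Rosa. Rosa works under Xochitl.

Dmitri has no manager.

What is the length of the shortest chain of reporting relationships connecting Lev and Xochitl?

Lev is 1 level below Dmitri, and Xochitl is 1 level below Dmitri (their lowest common manager). The shortest path runs up from Lev to Dmitri and back down to Xochitl: 1 + 1 = 2 links.

2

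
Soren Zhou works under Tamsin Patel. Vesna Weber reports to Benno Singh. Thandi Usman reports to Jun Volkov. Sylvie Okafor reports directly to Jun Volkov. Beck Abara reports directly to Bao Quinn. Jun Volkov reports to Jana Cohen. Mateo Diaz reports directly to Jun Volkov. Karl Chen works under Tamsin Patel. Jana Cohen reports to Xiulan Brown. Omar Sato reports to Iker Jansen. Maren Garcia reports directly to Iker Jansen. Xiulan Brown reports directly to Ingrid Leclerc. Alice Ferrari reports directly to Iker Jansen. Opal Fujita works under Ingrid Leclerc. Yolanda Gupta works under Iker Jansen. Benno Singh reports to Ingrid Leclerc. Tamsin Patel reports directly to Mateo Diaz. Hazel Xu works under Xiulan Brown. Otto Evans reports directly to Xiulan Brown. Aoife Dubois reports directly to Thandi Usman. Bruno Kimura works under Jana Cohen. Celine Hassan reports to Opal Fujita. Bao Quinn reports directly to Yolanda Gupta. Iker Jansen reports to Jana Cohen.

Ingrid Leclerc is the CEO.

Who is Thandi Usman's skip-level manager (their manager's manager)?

Jana Cohen

Thandi Usman reports to Jun Volkov, and Jun Volkov reports to Jana Cohen. So Thandi Usman's skip-level manager is Jana Cohen.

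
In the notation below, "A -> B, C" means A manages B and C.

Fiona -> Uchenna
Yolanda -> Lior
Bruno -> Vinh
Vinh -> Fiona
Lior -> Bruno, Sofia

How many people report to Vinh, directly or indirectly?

2

Vinh directly manages Fiona. Under Fiona: Uchenna (1). That's 2 in total.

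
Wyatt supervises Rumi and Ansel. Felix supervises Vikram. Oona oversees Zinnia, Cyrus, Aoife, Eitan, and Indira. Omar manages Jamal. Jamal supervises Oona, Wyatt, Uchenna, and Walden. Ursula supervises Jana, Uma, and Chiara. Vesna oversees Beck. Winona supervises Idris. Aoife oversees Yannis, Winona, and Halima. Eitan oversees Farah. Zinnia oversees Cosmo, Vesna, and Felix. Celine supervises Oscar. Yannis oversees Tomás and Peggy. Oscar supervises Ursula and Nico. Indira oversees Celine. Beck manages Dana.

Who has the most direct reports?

Direct-report counts: Omar has 1; Jamal has 4; Wyatt has 2; Oona has 5; Aoife has 3; Winona has 1; Yannis has 2; Eitan has 1; Zinnia has 3; Felix has 1; Vesna has 1; Beck has 1; Indira has 1; Celine has 1; Oscar has 2; Ursula has 3. The largest is 5, held by Oona.

Oona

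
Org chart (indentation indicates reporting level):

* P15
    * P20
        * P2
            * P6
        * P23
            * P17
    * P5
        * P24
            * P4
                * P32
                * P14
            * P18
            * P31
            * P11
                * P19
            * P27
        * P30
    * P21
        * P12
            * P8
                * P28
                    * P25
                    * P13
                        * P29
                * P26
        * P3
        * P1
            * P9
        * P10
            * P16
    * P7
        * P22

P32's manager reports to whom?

P32 reports to P4, and P4 reports to P24. So P32's skip-level manager is P24.

P24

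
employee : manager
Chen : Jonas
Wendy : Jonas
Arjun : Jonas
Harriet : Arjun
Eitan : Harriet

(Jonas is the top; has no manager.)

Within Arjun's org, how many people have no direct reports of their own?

The only person in Arjun's organization with no one reporting to them is Eitan. That is 1.

1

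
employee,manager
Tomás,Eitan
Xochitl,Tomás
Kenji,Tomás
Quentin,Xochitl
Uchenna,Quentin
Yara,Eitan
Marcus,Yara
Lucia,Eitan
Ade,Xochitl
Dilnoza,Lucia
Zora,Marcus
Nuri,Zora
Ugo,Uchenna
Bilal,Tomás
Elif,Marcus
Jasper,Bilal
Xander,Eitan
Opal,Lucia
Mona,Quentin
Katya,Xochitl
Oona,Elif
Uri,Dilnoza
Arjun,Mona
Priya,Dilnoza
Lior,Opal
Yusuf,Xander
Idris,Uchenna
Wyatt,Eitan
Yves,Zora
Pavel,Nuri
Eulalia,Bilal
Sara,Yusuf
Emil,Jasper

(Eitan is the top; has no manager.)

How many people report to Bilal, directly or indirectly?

3

Bilal directly manages Jasper, Eulalia. Under Jasper: Emil (1). Eulalia has no reports. So Bilal's organization is 2 direct reports plus everyone under them: 2 + 1 = 3.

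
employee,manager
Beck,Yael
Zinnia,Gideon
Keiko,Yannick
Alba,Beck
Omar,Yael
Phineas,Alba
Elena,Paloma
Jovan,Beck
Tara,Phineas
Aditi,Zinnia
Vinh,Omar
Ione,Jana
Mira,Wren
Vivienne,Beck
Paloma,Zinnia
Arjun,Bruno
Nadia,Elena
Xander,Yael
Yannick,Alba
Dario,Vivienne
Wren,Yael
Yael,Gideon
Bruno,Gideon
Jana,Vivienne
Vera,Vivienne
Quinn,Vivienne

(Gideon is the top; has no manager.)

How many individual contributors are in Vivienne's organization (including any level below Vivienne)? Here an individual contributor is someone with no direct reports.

The people in Vivienne's organization with no one reporting to them are Ione, Quinn, Vera, Dario. That is 4.

4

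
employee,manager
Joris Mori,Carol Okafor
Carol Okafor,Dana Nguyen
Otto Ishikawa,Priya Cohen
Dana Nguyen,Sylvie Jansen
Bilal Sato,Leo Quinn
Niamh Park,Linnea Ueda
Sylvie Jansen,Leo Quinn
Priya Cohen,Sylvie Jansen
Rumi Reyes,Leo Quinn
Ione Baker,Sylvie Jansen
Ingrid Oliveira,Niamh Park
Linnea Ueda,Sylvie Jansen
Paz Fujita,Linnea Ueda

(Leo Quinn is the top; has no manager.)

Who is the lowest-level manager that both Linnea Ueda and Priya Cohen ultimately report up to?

Linnea Ueda's chain of managers is Sylvie Jansen, Leo Quinn. Priya Cohen's chain of managers is Sylvie Jansen, Leo Quinn. The first manager that appears in both chains is Sylvie Jansen.

Sylvie Jansen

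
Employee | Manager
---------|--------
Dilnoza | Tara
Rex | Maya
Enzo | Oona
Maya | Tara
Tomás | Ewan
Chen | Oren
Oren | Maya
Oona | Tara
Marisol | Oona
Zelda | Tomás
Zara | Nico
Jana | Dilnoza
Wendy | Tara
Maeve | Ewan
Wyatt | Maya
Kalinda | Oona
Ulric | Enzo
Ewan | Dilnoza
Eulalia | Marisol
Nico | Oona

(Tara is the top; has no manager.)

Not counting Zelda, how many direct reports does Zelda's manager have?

0

Zelda reports to Tomás, and Tomás has no other direct reports. Zelda has 0 peers.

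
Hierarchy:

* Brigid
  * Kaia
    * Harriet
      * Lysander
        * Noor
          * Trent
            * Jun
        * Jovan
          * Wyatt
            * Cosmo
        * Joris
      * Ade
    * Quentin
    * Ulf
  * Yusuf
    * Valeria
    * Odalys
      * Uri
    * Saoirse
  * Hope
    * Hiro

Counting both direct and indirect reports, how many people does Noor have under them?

2

Noor directly manages Trent. Under Trent: Jun (1). That's 2 in total.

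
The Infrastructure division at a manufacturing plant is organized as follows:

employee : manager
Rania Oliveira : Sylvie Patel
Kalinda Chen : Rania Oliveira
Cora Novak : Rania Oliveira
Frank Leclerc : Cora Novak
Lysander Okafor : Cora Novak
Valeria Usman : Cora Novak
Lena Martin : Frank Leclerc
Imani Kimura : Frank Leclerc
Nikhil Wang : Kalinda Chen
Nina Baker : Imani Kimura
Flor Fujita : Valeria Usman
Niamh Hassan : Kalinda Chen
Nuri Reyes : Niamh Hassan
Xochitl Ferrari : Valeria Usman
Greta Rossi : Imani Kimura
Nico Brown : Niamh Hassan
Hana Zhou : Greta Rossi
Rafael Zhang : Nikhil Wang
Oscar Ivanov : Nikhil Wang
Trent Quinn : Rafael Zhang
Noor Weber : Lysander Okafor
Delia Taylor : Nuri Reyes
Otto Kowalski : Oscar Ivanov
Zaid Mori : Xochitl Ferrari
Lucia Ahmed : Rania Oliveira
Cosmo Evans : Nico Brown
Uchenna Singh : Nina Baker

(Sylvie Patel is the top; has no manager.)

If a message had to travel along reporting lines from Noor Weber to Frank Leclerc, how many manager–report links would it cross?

Noor Weber is 2 levels below Cora Novak, and Frank Leclerc is 1 level below Cora Novak (their lowest common manager). The shortest path runs up from Noor Weber to Cora Novak and back down to Frank Leclerc: 2 + 1 = 3 links.

3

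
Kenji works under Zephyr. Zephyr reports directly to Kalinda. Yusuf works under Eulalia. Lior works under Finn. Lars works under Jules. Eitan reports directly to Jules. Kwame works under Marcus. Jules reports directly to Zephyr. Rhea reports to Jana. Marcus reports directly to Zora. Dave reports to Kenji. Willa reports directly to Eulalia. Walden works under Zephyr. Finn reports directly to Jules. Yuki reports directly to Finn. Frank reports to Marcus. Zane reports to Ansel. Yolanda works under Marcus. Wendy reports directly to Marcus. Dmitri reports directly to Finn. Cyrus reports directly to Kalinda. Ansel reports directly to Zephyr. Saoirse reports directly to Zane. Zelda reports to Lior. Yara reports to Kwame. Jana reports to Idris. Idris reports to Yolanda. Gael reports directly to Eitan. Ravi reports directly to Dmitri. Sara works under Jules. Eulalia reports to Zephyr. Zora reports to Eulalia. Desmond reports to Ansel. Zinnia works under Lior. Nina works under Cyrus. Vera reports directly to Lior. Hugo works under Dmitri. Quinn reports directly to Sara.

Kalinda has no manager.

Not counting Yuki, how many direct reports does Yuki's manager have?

2

Yuki reports to Finn. Finn's other direct reports are Dmitri, Lior — 2 peers.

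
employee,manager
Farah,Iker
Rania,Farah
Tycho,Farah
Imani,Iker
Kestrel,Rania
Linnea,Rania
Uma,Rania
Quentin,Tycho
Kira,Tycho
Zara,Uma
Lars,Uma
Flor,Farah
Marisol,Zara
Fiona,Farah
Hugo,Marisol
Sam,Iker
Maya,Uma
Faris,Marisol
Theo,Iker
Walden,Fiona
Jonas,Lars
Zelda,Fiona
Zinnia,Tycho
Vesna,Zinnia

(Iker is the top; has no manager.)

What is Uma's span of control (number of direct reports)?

3

Uma directly manages Zara, Lars, Maya. That is 3 direct reports.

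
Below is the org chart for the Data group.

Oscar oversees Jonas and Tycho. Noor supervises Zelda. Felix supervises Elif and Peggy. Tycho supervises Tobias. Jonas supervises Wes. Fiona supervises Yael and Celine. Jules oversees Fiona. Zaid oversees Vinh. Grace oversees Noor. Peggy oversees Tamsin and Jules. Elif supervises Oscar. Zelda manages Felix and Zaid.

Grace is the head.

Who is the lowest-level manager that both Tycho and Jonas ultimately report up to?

Tycho's chain of managers is Oscar, Elif, Felix, Zelda, Noor, Grace. Jonas's chain of managers is Oscar, Elif, Felix, Zelda, Noor, Grace. The first manager that appears in both chains is Oscar.

Oscar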